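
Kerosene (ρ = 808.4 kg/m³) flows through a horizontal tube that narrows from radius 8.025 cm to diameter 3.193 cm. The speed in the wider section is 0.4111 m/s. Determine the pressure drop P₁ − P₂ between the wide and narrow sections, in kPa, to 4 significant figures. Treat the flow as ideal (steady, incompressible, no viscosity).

ΔP ≈ 43.54 kPa

By continuity, v₂ = v₁·A₁/A₂ = 0.4111·(202.3/8.007) = 10.39 m/s.
Along the horizontal streamline, P + ½ρv² is constant.
P₁ − P₂ = ½·808.4·(10.39² − 0.4111²) = ½·808.4·107.7 = 43540 Pa.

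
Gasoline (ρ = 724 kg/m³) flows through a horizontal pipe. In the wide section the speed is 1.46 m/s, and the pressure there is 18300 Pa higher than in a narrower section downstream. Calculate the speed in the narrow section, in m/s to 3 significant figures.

v₂ ≈ 7.26 m/s

Along the level pipe P + ½ρv² is conserved, hence v₂² = v₁² + 2(P₁ − P₂)/ρ.
v₂ = √(1.46² + 2·18300/724) = √(2.13 + 50.6) = 7.26 m/s.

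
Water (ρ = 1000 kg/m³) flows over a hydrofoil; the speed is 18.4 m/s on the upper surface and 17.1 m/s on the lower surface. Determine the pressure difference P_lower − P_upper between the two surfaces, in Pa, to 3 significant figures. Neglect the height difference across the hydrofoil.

ΔP = 23100 Pa

Bernoulli (same height): P_lower − P_upper = ½ρ(v_upper² − v_lower²).
ΔP = ½·1000·(18.4² − 17.1²) = 23100 Pa.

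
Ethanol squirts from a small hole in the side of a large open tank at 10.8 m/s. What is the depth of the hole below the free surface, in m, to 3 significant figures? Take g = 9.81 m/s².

For a small hole in a large open tank, ½v² = gh, giving h = v²/(2g).
h = 10.8²/(2·9.81) = 117/19.62 = 5.94 m.

5.94 m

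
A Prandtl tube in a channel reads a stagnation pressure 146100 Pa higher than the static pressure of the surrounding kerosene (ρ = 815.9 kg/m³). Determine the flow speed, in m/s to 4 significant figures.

18.92 m/s

At the stagnation point the flow is brought to rest, so Bernoulli gives P_stag − P_static = ½ρv².
v = √(2ΔP/ρ) = √(2·146100/815.9) = 18.92 m/s.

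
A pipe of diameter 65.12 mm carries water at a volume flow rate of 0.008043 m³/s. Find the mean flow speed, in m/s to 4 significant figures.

Q = 0.008043 m³/s = 0.008043 m³/s.
v = Q/A = 0.008043 / 0.003331 = 2.415 m/s.

2.415 m/s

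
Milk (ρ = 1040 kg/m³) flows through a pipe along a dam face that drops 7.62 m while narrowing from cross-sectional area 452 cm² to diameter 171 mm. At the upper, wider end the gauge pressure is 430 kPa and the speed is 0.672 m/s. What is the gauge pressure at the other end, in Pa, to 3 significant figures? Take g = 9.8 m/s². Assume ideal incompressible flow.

The volume flow rate is constant, so v₂ = (A₁/A₂)v₁ = (452/230)·0.672 = 1.32 m/s.
Bernoulli: P₁ + ½ρv₁² + ρg h₁ = P₂ + ½ρv₂² + ρg h₂, so P₂ = P₁ + ½ρ(v₁² − v₂²) − ρg(h₂ − h₁).
P₂ = 430000 + ½·1040·(0.672² − 1.32²) − 1040·9.8·(−7.62) = 430000 + (-675) − (-77700) = 507000 Pa.

P₂ ≈ 507000 Pa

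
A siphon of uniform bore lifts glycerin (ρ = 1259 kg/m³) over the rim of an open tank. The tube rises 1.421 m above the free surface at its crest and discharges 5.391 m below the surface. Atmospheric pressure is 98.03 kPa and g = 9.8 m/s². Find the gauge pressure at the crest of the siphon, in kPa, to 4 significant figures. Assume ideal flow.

P_gauge = -84.05 kPa

Bernoulli surface→outlet gives ½v² = g·h_out, so v = √(2·9.8·5.391) = 10.28 m/s.
The bore is uniform, so the speed at the crest is the same v. Bernoulli surface→crest: P_atm = P_top + ½ρv² + ρg·h_top.
P_top = 98030 − ½·1259·10.28² − 1259·9.8·1.421 = 13980 Pa. So P_gauge = P_top − P_atm = -84050 Pa.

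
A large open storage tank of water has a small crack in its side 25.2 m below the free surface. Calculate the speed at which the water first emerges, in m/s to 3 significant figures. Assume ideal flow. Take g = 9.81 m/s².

v ≈ 22.2 m/s

Torricelli's result v = √(2gh) gives v = √(2·9.81·25.2) = 22.2 m/s.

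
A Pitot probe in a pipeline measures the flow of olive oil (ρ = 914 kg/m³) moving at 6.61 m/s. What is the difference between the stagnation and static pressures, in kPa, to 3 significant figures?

At the stagnation point the flow is brought to rest, so Bernoulli gives P_stag − P_static = ½ρv².
ΔP = ½·914·6.61² = 20000 Pa.

20.0 kPa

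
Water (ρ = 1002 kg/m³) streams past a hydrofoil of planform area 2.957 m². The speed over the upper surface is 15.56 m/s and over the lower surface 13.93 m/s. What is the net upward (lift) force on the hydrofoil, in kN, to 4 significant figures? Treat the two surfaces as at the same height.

71.21 kN

From P + ½ρv² = const at equal height, P_low − P_up = ½ρ(v_up² − v_low²).
ΔP = ½·1002·(15.56² − 13.93²) = 24080 Pa.
Lift = ΔP · A = 24080 × 2.957 = 71210 N.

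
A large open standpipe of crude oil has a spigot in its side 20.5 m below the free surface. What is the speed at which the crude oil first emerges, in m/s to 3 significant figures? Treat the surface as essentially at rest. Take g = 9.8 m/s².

Torricelli's result v = √(2gh) gives v = √(2·9.8·20.5) = 20.0 m/s.

v = 20.0 m/s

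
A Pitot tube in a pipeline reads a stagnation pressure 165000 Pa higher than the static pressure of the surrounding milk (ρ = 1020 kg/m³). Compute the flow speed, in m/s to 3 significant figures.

v ≈ 18.0 m/s

At the stagnation point the flow is brought to rest, so Bernoulli gives P_stag − P_static = ½ρv².
v = √(2ΔP/ρ) = √(2·165000/1020) = 18.0 m/s.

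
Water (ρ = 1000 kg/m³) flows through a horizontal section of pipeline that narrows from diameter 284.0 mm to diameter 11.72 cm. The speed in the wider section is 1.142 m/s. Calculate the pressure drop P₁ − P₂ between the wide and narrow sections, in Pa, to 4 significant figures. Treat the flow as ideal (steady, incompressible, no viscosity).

ΔP ≈ 21830 Pa

Continuity gives A₁v₁ = A₂v₂, so v₂ = (633.5 cm²)/(107.9 cm²) × 1.142 m/s = 6.706 m/s.
Bernoulli (h₁ = h₂): P₁ − P₂ = ½ρ(v₂² − v₁²).
P₁ − P₂ = ½·1000·(6.706² − 1.142²) = ½·1000·43.66 = 21830 Pa.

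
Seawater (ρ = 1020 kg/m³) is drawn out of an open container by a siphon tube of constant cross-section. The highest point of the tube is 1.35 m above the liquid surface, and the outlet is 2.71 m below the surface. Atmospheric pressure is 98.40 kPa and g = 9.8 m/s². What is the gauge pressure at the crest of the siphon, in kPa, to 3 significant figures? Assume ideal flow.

P_gauge ≈ -40.6 kPa

From the surface to the outlet (both open to atmosphere, surface at rest): v = √(2g·h_out) = √(2·9.8·2.71) = 7.29 m/s.
Continuity keeps v the same throughout the tube; from surface to crest, P_atm + 0 = P_top + ½ρv² + ρg·h_top.
P_top = 98400 − ½·1020·7.29² − 1020·9.8·1.35 = 57800 Pa. So P_gauge = P_top − P_atm = -40600 Pa.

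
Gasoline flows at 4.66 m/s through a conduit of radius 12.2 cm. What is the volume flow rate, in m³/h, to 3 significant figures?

Q = A·v = 0.0468 m² × 4.66 m/s = 0.218 m³/s.
Converting: 0.218 m³/s × 3600 = 784 m³/h.

Q = 784 m³/h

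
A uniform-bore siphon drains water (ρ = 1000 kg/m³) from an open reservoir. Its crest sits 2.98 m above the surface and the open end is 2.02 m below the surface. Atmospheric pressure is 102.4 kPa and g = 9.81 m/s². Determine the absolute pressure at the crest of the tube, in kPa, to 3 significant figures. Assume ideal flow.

From the surface to the outlet (both open to atmosphere, surface at rest): v = √(2g·h_out) = √(2·9.81·2.02) = 6.30 m/s.
The bore is uniform, so the speed at the crest is the same v. Bernoulli surface→crest: P_atm = P_top + ½ρv² + ρg·h_top.
P_top = 102400 − ½·1000·6.30² − 1000·9.81·2.98 = 53400 Pa.

53.4 kPa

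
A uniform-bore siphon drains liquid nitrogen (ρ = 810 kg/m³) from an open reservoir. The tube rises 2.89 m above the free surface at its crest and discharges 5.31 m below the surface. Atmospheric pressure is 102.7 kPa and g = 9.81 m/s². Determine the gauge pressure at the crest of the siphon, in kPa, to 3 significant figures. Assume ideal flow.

-65.2 kPa

From the surface to the outlet (both open to atmosphere, surface at rest): v = √(2g·h_out) = √(2·9.81·5.31) = 10.2 m/s.
The bore is uniform, so the speed at the crest is the same v. Bernoulli surface→crest: P_atm = P_top + ½ρv² + ρg·h_top.
P_top = 102700 − ½·810·10.2² − 810·9.81·2.89 = 37500 Pa. So P_gauge = P_top − P_atm = -65200 Pa.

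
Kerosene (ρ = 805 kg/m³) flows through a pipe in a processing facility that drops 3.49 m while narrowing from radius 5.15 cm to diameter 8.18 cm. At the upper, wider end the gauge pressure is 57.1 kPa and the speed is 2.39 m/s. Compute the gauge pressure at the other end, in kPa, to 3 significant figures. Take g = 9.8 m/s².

Mass conservation (A₁v₁ = A₂v₂) gives v₂ = 2.39 × 83.3/52.6 = 3.79 m/s.
Energy conservation along the streamline gives P₂ = P₁ − ½ρ(v₂² − v₁²) − ρg(h₂ − h₁).
P₂ = 57100 + ½·805·(2.39² − 3.79²) − 805·9.8·(−3.49) = 57100 + (-3480) − (-27500) = 81200 Pa.

P₂ ≈ 81.2 kPa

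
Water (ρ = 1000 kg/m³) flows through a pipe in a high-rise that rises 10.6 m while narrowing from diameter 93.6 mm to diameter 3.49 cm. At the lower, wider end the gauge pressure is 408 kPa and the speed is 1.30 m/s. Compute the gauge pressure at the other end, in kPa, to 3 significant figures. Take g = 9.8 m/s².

The volume flow rate is constant, so v₂ = (A₁/A₂)v₁ = (68.8/9.57)·1.30 = 9.35 m/s.
Energy conservation along the streamline gives P₂ = P₁ − ½ρ(v₂² − v₁²) − ρg(h₂ − h₁).
P₂ = 408000 + ½·1000·(1.30² − 9.35²) − 1000·9.8·(+10.6) = 408000 + (-42900) − (104000) = 261000 Pa.

P₂ = 261 kPa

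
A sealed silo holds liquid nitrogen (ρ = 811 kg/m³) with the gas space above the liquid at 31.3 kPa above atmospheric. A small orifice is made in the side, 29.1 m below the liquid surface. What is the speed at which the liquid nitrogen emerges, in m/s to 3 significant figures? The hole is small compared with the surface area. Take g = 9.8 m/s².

v = 25.4 m/s

Take point 1 at the surface (v₁ ≈ 0) and point 2 at the hole (at atmospheric pressure). Bernoulli: P₁ + ρg h = P_atm + ½ρv₂².
With P₁ − P_atm = 31300 Pa, v₂ = √(2gh + 2ΔP/ρ) = √(2·9.8·29.1 + 2·31300/811) = 25.4 m/s.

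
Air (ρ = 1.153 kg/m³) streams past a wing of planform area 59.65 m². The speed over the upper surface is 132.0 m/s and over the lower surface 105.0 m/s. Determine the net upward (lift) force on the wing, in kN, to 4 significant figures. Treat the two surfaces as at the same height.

With equal heights on the two surfaces, Bernoulli gives P_lower − P_upper = ½ρ(v_upper² − v_lower²).
ΔP = ½·1.153·(132.0² − 105.0²) = 3689 Pa.
Lift = ΔP · A = 3689 × 59.65 = 220100 N.

F ≈ 220.1 kN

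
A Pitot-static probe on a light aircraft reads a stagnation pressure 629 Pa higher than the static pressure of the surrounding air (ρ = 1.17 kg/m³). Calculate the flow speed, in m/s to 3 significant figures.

v ≈ 32.8 m/s

The dynamic pressure equals the rise in static pressure at the stagnation point: ΔP = ½ρv².
v = √(2ΔP/ρ) = √(2·629/1.17) = 32.8 m/s.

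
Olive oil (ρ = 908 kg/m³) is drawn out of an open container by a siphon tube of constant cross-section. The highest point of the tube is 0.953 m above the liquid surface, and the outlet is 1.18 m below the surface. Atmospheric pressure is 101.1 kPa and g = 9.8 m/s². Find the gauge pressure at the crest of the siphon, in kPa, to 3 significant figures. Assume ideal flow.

Bernoulli surface→outlet gives ½v² = g·h_out, so v = √(2·9.8·1.18) = 4.81 m/s.
With constant cross-section the crest speed equals v; applying Bernoulli from the surface up to the crest, P_top = P_atm − ½ρv² − ρg·h_top.
P_top = 101100 − ½·908·4.81² − 908·9.8·0.953 = 82100 Pa. So P_gauge = P_top − P_atm = -19000 Pa.

-19.0 kPa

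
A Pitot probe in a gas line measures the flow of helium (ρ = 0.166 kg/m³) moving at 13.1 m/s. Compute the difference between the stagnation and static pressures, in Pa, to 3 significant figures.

At the stagnation point the flow is brought to rest, so Bernoulli gives P_stag − P_static = ½ρv².
ΔP = ½·0.166·13.1² = 14.2 Pa.

ΔP = 14.2 Pa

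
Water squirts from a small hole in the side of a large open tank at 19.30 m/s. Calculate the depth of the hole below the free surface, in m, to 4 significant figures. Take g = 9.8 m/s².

h = 19.00 m

Torricelli: v = √(2gh), so h = v²/(2g).
h = 19.30²/(2·9.8) = 372.5/19.60 = 19.00 m.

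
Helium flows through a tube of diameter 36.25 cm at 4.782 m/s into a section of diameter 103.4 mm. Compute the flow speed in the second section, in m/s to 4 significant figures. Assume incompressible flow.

v₂ ≈ 58.77 m/s

Continuity gives A₁v₁ = A₂v₂, so v₂ = (1032 cm²)/(83.97 cm²) × 4.782 m/s = 58.77 m/s.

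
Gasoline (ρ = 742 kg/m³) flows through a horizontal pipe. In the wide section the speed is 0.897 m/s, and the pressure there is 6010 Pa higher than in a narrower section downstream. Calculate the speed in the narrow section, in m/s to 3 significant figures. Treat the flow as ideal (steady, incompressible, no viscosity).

Along the level pipe P + ½ρv² is conserved, hence v₂² = v₁² + 2(P₁ − P₂)/ρ.
v₂ = √(0.897² + 2·6010/742) = √(0.805 + 16.2) = 4.12 m/s.

4.12 m/s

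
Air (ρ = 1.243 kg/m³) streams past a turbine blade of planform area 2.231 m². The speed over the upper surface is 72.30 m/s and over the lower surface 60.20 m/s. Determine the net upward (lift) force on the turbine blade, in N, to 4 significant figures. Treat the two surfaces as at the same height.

F = 2223 N

The faster flow above has the lower pressure; Bernoulli (same height) gives ΔP = ½ρ(v_up² − v_low²).
ΔP = ½·1.243·(72.30² − 60.20²) = 996.4 Pa.
Lift = ΔP · A = 996.4 × 2.231 = 2223 N.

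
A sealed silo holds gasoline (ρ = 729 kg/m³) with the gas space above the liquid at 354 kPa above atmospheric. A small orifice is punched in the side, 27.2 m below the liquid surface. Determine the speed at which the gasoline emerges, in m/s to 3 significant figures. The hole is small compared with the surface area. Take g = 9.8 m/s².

Take point 1 at the surface (v₁ ≈ 0) and point 2 at the hole (at atmospheric pressure). Bernoulli: P₁ + ρg h = P_atm + ½ρv₂².
With P₁ − P_atm = 354000 Pa, v₂ = √(2gh + 2ΔP/ρ) = √(2·9.8·27.2 + 2·354000/729) = 38.8 m/s.

38.8 m/s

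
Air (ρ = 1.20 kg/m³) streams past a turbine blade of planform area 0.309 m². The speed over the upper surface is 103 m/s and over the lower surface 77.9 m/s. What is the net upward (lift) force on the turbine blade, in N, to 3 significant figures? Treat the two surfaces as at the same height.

From P + ½ρv² = const at equal height, P_low − P_up = ½ρ(v_up² − v_low²).
ΔP = ½·1.20·(103² − 77.9²) = 2720 Pa.
Lift = ΔP · A = 2720 × 0.309 = 842 N.

842 N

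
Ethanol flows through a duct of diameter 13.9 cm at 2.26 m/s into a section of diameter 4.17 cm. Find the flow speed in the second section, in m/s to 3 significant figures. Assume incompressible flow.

The volume flow rate is constant, so v₂ = (A₁/A₂)v₁ = (152/13.7)·2.26 = 25.1 m/s.

25.1 m/s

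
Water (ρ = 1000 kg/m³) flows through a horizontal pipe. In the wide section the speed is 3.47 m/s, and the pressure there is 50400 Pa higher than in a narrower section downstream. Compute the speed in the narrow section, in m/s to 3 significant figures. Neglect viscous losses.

v₂ = 10.6 m/s

With h₁ = h₂, rearranging Bernoulli gives v₂ = √(v₁² + 2ΔP/ρ).
v₂ = √(3.47² + 2·50400/1000) = √(12.0 + 101) = 10.6 m/s.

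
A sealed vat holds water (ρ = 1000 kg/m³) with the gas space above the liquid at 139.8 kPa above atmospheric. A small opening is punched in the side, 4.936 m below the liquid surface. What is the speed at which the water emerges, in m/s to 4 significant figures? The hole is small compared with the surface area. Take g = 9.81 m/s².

Take point 1 at the surface (v₁ ≈ 0) and point 2 at the hole (at atmospheric pressure). Bernoulli: P₁ + ρg h = P_atm + ½ρv₂².
With P₁ − P_atm = 139800 Pa, v₂ = √(2gh + 2ΔP/ρ) = √(2·9.81·4.936 + 2·139800/1000) = 19.40 m/s.

19.40 m/s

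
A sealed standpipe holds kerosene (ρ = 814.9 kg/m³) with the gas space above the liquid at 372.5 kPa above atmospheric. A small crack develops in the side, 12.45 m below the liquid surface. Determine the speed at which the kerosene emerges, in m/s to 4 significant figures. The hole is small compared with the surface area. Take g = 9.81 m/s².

v = 34.04 m/s

Take point 1 at the surface (v₁ ≈ 0) and point 2 at the hole (at atmospheric pressure). Bernoulli: P₁ + ρg h = P_atm + ½ρv₂².
With P₁ − P_atm = 372500 Pa, v₂ = √(2gh + 2ΔP/ρ) = √(2·9.81·12.45 + 2·372500/814.9) = 34.04 m/s.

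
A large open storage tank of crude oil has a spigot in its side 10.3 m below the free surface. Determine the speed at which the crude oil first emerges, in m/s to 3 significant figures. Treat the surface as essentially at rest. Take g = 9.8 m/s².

v = 14.2 m/s

Bernoulli from surface to hole (P equal, v_surface ≈ 0): v = √(2gh) = √(2×9.8×10.3) = 14.2 m/s.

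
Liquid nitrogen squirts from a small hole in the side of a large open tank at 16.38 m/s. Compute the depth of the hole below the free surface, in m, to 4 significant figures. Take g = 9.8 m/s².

h = 13.69 m

For a small hole in a large open tank, ½v² = gh, giving h = v²/(2g).
h = 16.38²/(2·9.8) = 268.3/19.60 = 13.69 m.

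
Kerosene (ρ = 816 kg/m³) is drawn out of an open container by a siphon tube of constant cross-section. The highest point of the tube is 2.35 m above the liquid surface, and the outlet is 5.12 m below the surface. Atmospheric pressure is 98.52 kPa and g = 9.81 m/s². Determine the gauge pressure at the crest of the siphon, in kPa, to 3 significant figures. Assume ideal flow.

From the surface to the outlet (both open to atmosphere, surface at rest): v = √(2g·h_out) = √(2·9.81·5.12) = 10.0 m/s.
Continuity keeps v the same throughout the tube; from surface to crest, P_atm + 0 = P_top + ½ρv² + ρg·h_top.
P_top = 98520 − ½·816·10.0² − 816·9.81·2.35 = 38700 Pa. So P_gauge = P_top − P_atm = -59800 Pa.

P_gauge ≈ -59.8 kPa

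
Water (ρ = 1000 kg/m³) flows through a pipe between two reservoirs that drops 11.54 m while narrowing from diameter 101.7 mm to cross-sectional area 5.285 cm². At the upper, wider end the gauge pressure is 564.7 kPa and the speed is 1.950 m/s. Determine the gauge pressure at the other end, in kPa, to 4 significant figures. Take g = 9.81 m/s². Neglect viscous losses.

P₂ ≈ 230.6 kPa

By continuity, v₂ = v₁·A₁/A₂ = 1.950·(81.23/5.285) = 29.97 m/s.
Applying Bernoulli between the two ends and solving for P₂: P₂ = P₁ + ½ρ(v₁² − v₂²) − ρgΔh.
P₂ = 564700 + ½·1000·(1.950² − 29.97²) − 1000·9.81·(−11.54) = 564700 + (-447300) − (-113200) = 230600 Pa.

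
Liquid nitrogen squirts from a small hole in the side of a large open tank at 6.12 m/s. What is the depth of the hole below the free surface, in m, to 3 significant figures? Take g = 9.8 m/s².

h ≈ 1.91 m

Inverting v = √(2gh) gives h = v² / 2g.
h = 6.12²/(2·9.8) = 37.5/19.60 = 1.91 m.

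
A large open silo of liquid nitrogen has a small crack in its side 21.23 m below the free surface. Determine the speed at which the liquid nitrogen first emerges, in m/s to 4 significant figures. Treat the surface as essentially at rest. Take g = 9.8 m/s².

v ≈ 20.40 m/s

Bernoulli from surface to hole (P equal, v_surface ≈ 0): v = √(2gh) = √(2×9.8×21.23) = 20.40 m/s.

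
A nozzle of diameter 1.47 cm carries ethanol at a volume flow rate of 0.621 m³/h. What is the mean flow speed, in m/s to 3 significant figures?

v = 1.02 m/s

Q = 0.621 m³/h = 0.000172 m³/s.
v = Q/A = 0.000172 / 0.000170 = 1.02 m/s.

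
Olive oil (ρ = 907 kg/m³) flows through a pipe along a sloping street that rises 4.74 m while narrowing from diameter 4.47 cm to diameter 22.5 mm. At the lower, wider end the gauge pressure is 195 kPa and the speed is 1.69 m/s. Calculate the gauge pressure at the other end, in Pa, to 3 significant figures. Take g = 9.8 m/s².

P₂ = 134000 Pa

Continuity gives A₁v₁ = A₂v₂, so v₂ = (15.7 cm²)/(3.98 cm²) × 1.69 m/s = 6.67 m/s.
Energy conservation along the streamline gives P₂ = P₁ − ½ρ(v₂² − v₁²) − ρg(h₂ − h₁).
P₂ = 195000 + ½·907·(1.69² − 6.67²) − 907·9.8·(+4.74) = 195000 + (-18900) − (42100) = 134000 Pa.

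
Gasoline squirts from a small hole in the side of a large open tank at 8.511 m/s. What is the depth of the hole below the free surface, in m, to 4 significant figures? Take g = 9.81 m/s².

Inverting v = √(2gh) gives h = v² / 2g.
h = 8.511²/(2·9.81) = 72.44/19.62 = 3.692 m.

h = 3.692 m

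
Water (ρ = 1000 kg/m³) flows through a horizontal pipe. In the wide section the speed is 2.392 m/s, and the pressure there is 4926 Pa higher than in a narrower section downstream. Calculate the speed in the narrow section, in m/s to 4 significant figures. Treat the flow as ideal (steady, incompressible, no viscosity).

3.946 m/s

With h₁ = h₂, rearranging Bernoulli gives v₂ = √(v₁² + 2ΔP/ρ).
v₂ = √(2.392² + 2·4926/1000) = √(5.722 + 9.852) = 3.946 m/s.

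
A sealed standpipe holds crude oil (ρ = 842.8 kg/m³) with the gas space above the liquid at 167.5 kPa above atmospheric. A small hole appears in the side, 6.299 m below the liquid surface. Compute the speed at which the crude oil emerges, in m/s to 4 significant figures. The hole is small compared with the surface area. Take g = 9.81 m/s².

v = 22.83 m/s

Take point 1 at the surface (v₁ ≈ 0) and point 2 at the hole (at atmospheric pressure). Bernoulli: P₁ + ρg h = P_atm + ½ρv₂².
With P₁ − P_atm = 167500 Pa, v₂ = √(2gh + 2ΔP/ρ) = √(2·9.81·6.299 + 2·167500/842.8) = 22.83 m/s.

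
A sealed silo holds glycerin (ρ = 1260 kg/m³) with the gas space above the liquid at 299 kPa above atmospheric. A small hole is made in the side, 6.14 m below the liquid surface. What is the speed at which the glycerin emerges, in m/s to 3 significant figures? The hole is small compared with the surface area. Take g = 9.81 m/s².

Take point 1 at the surface (v₁ ≈ 0) and point 2 at the hole (at atmospheric pressure). Bernoulli: P₁ + ρg h = P_atm + ½ρv₂².
With P₁ − P_atm = 299000 Pa, v₂ = √(2gh + 2ΔP/ρ) = √(2·9.81·6.14 + 2·299000/1260) = 24.4 m/s.

v ≈ 24.4 m/s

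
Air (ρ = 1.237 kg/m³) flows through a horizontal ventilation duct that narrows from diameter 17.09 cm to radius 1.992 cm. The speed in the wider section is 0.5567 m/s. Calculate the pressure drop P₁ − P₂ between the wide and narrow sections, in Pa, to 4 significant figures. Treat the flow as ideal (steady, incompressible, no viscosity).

Mass conservation (A₁v₁ = A₂v₂) gives v₂ = 0.5567 × 229.4/12.47 = 10.24 m/s.
Along the horizontal streamline, P + ½ρv² is constant.
P₁ − P₂ = ½·1.237·(10.24² − 0.5567²) = ½·1.237·104.6 = 64.71 Pa.

ΔP = 64.71 Pa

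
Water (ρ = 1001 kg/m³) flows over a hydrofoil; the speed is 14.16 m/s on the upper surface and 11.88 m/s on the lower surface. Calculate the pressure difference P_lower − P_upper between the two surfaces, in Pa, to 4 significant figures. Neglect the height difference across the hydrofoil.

The pressure is lower where the speed is higher: ΔP = ½ρ(v_up² − v_low²).
ΔP = ½·1001·(14.16² − 11.88²) = 29720 Pa.

ΔP ≈ 29720 Pa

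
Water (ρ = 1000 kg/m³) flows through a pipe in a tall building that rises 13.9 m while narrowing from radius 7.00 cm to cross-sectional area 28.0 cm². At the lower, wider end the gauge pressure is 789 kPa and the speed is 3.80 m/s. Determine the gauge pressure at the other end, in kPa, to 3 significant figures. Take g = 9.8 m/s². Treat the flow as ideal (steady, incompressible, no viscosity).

The volume flow rate is constant, so v₂ = (A₁/A₂)v₁ = (154/28.0)·3.80 = 20.9 m/s.
Bernoulli: P₁ + ½ρv₁² + ρg h₁ = P₂ + ½ρv₂² + ρg h₂, so P₂ = P₁ + ½ρ(v₁² − v₂²) − ρg(h₂ − h₁).
P₂ = 789000 + ½·1000·(3.80² − 20.9²) − 1000·9.8·(+13.9) = 789000 + (-211000) − (136000) = 442000 Pa.

P₂ = 442 kPa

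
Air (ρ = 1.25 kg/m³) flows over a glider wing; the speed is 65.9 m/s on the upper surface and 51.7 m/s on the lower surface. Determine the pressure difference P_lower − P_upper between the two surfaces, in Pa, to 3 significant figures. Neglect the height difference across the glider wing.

Bernoulli (same height): P_lower − P_upper = ½ρ(v_upper² − v_lower²).
ΔP = ½·1.25·(65.9² − 51.7²) = 1040 Pa.

ΔP ≈ 1040 Pa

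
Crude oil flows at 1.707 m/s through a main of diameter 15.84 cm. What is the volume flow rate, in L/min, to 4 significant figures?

Q ≈ 2018 L/min

Q = A·v = 0.01971 m² × 1.707 m/s = 0.03364 m³/s.
Converting: 0.03364 m³/s × 60000 = 2018 L/min.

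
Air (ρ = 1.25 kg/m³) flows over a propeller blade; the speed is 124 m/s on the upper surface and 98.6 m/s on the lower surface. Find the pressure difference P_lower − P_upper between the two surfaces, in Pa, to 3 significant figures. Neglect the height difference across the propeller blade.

The pressure is lower where the speed is higher: ΔP = ½ρ(v_up² − v_low²).
ΔP = ½·1.25·(124² − 98.6²) = 3530 Pa.

ΔP ≈ 3530 Pa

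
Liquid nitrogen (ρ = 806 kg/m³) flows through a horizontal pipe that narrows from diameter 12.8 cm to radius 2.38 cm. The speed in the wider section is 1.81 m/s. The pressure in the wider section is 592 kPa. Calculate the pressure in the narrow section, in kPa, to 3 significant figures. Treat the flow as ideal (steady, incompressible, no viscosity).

By continuity, v₂ = v₁·A₁/A₂ = 1.81·(129/17.8) = 13.1 m/s.
With no height change, Bernoulli's equation is P₁ + ½ρv₁² = P₂ + ½ρv₂².
P₂ = P₁ − ½ρ(v₂² − v₁²) = 592000 − ½·806·(13.1² − 1.81²) = 592000 − 67700 = 524000 Pa.

P₂ ≈ 524 kPa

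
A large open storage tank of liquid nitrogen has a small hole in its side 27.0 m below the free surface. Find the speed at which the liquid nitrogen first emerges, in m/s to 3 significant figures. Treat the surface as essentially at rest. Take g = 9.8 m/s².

v ≈ 23.0 m/s

The surface is effectively still and both ends are open, so ½v² = gh and v = √(2·9.8·27.0) = 23.0 m/s.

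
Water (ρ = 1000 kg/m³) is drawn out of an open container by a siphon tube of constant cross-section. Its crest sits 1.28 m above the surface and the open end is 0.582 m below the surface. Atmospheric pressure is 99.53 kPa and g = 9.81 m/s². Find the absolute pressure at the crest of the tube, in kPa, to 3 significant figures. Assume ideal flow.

Bernoulli surface→outlet gives ½v² = g·h_out, so v = √(2·9.81·0.582) = 3.38 m/s.
With constant cross-section the crest speed equals v; applying Bernoulli from the surface up to the crest, P_top = P_atm − ½ρv² − ρg·h_top.
P_top = 99530 − ½·1000·3.38² − 1000·9.81·1.28 = 81300 Pa.

P_top ≈ 81.3 kPa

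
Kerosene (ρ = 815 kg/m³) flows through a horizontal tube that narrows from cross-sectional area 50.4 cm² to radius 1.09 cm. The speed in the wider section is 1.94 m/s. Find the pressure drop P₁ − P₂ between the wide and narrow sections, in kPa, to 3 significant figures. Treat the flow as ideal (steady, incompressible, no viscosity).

Continuity gives A₁v₁ = A₂v₂, so v₂ = (50.4 cm²)/(3.73 cm²) × 1.94 m/s = 26.2 m/s.
Along the horizontal streamline, P + ½ρv² is constant.
P₁ − P₂ = ½·815·(26.2² − 1.94²) = ½·815·682 = 278000 Pa.

278 kPa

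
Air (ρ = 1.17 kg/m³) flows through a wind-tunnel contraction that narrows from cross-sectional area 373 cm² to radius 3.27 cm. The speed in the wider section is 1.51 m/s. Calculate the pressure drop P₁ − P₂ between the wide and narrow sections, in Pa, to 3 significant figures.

ΔP ≈ 163 Pa

The volume flow rate is constant, so v₂ = (A₁/A₂)v₁ = (373/33.6)·1.51 = 16.8 m/s.
With no height change, Bernoulli's equation is P₁ + ½ρv₁² = P₂ + ½ρv₂².
P₁ − P₂ = ½·1.17·(16.8² − 1.51²) = ½·1.17·279 = 163 Pa.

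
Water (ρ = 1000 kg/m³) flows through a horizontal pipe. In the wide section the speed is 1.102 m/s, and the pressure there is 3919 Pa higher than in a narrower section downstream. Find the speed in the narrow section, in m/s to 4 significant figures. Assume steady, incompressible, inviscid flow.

v₂ ≈ 3.009 m/s

Horizontal Bernoulli: P₁ + ½ρv₁² = P₂ + ½ρv₂², so v₂² = v₁² + 2(P₁ − P₂)/ρ.
v₂ = √(1.102² + 2·3919/1000) = √(1.214 + 7.838) = 3.009 m/s.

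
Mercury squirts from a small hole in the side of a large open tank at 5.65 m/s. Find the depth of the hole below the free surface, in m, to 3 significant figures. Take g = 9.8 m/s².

h ≈ 1.63 m

Torricelli: v = √(2gh), so h = v²/(2g).
h = 5.65²/(2·9.8) = 31.9/19.60 = 1.63 m.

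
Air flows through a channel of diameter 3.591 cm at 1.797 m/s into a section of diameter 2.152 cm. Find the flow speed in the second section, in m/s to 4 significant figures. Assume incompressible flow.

Continuity gives A₁v₁ = A₂v₂, so v₂ = (10.13 cm²)/(3.637 cm²) × 1.797 m/s = 5.004 m/s.

5.004 m/s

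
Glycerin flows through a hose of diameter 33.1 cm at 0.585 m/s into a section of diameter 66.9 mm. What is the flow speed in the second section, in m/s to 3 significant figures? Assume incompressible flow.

v₂ ≈ 14.3 m/s

Mass conservation (A₁v₁ = A₂v₂) gives v₂ = 0.585 × 860/35.2 = 14.3 m/s.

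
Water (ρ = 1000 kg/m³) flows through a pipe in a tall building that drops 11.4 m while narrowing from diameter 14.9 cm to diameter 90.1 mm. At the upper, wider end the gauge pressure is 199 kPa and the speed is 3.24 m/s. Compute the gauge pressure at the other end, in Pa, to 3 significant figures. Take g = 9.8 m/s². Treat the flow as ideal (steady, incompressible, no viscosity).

P₂ ≈ 277000 Pa

By continuity, v₂ = v₁·A₁/A₂ = 3.24·(174/63.8) = 8.86 m/s.
Energy conservation along the streamline gives P₂ = P₁ − ½ρ(v₂² − v₁²) − ρg(h₂ − h₁).
P₂ = 199000 + ½·1000·(3.24² − 8.86²) − 1000·9.8·(−11.4) = 199000 + (-34000) − (-112000) = 277000 Pa.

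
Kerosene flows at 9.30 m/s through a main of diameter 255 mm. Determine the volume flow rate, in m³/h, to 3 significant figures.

Q = 1710 m³/h

Q = A·v = 0.0511 m² × 9.30 m/s = 0.475 m³/s.
Converting: 0.475 m³/s × 3600 = 1710 m³/h.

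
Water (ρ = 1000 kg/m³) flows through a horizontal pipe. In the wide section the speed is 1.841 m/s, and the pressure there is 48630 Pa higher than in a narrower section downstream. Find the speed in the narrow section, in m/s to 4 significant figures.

Horizontal Bernoulli: P₁ + ½ρv₁² = P₂ + ½ρv₂², so v₂² = v₁² + 2(P₁ − P₂)/ρ.
v₂ = √(1.841² + 2·48630/1000) = √(3.389 + 97.26) = 10.03 m/s.

v₂ = 10.03 m/s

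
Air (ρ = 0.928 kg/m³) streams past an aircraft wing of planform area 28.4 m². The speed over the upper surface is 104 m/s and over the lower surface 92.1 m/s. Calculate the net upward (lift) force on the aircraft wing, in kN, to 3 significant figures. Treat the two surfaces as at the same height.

From P + ½ρv² = const at equal height, P_low − P_up = ½ρ(v_up² − v_low²).
ΔP = ½·0.928·(104² − 92.1²) = 1080 Pa.
Lift = ΔP · A = 1080 × 28.4 = 30800 N.

F ≈ 30.8 kN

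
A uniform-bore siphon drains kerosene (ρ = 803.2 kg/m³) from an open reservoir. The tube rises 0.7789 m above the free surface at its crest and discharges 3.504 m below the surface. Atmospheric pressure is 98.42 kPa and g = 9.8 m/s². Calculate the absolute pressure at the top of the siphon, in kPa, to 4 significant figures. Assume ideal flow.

P_top ≈ 64.71 kPa

Bernoulli surface→outlet gives ½v² = g·h_out, so v = √(2·9.8·3.504) = 8.287 m/s.
The bore is uniform, so the speed at the crest is the same v. Bernoulli surface→crest: P_atm = P_top + ½ρv² + ρg·h_top.
P_top = 98420 − ½·803.2·8.287² − 803.2·9.8·0.7789 = 64710 Pa.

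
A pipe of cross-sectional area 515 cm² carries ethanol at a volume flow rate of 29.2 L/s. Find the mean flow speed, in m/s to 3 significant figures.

Q = 29.2 L/s = 0.0292 m³/s.
v = Q/A = 0.0292 / 0.0515 = 0.567 m/s.

v ≈ 0.567 m/s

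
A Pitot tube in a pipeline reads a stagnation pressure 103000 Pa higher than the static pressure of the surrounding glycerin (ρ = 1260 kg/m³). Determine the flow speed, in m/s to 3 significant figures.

v ≈ 12.8 m/s

At the stagnation point the flow is brought to rest, so Bernoulli gives P_stag − P_static = ½ρv².
v = √(2ΔP/ρ) = √(2·103000/1260) = 12.8 m/s.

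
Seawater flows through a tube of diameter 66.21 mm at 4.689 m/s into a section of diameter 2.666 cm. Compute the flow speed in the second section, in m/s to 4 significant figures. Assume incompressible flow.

By continuity, v₂ = v₁·A₁/A₂ = 4.689·(34.43/5.582) = 28.92 m/s.

v₂ ≈ 28.92 m/s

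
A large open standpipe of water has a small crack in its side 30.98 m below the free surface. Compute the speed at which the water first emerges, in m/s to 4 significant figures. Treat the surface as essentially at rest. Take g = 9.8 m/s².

The surface is effectively still and both ends are open, so ½v² = gh and v = √(2·9.8·30.98) = 24.64 m/s.

v ≈ 24.64 m/s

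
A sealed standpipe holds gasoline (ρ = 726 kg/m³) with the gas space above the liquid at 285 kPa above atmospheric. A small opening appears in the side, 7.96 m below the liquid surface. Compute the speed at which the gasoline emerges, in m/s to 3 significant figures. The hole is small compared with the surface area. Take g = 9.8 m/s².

Take point 1 at the surface (v₁ ≈ 0) and point 2 at the hole (at atmospheric pressure). Bernoulli: P₁ + ρg h = P_atm + ½ρv₂².
With P₁ − P_atm = 285000 Pa, v₂ = √(2gh + 2ΔP/ρ) = √(2·9.8·7.96 + 2·285000/726) = 30.7 m/s.

v ≈ 30.7 m/s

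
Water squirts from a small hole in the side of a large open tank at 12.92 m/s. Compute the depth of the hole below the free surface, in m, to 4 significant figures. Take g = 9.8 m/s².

For a small hole in a large open tank, ½v² = gh, giving h = v²/(2g).
h = 12.92²/(2·9.8) = 166.9/19.60 = 8.517 m.

8.517 m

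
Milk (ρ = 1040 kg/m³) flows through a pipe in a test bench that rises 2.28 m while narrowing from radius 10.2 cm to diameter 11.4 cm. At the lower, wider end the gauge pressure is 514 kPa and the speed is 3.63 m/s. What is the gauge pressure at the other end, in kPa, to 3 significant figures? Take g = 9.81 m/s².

427 kPa

Mass conservation (A₁v₁ = A₂v₂) gives v₂ = 3.63 × 327/102 = 11.6 m/s.
Energy conservation along the streamline gives P₂ = P₁ − ½ρ(v₂² − v₁²) − ρg(h₂ − h₁).
P₂ = 514000 + ½·1040·(3.63² − 11.6²) − 1040·9.81·(+2.28) = 514000 + (-63400) − (23300) = 427000 Pa.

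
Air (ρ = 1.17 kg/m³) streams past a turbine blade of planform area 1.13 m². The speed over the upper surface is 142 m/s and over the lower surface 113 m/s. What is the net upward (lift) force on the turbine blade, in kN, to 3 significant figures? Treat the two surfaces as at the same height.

F ≈ 4.89 kN

The faster flow above has the lower pressure; Bernoulli (same height) gives ΔP = ½ρ(v_up² − v_low²).
ΔP = ½·1.17·(142² − 113²) = 4330 Pa.
Lift = ΔP · A = 4330 × 1.13 = 4890 N.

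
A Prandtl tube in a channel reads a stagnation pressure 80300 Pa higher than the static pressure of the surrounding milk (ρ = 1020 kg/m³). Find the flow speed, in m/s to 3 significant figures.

v ≈ 12.5 m/s

Bernoulli between the free stream and the stagnation point: ½ρv² = P_stag − P_static.
v = √(2ΔP/ρ) = √(2·80300/1020) = 12.5 m/s.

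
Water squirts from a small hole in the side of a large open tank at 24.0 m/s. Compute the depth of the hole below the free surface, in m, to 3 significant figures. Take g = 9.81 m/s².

Torricelli: v = √(2gh), so h = v²/(2g).
h = 24.0²/(2·9.81) = 576/19.62 = 29.4 m.

h ≈ 29.4 m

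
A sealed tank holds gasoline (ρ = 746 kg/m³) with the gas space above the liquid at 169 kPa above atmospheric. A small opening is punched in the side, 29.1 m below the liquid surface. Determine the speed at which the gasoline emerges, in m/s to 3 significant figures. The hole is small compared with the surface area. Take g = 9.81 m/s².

Take point 1 at the surface (v₁ ≈ 0) and point 2 at the hole (at atmospheric pressure). Bernoulli: P₁ + ρg h = P_atm + ½ρv₂².
With P₁ − P_atm = 169000 Pa, v₂ = √(2gh + 2ΔP/ρ) = √(2·9.81·29.1 + 2·169000/746) = 32.0 m/s.

v ≈ 32.0 m/s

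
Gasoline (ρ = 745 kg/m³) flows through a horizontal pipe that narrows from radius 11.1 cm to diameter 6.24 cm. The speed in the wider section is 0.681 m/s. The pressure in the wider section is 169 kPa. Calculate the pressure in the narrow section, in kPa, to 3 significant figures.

141 kPa

By continuity, v₂ = v₁·A₁/A₂ = 0.681·(387/30.6) = 8.62 m/s.
The pipe is horizontal, so Bernoulli reduces to P₁ + ½ρv₁² = P₂ + ½ρv₂².
P₂ = P₁ − ½ρ(v₂² − v₁²) = 169000 − ½·745·(8.62² − 0.681²) = 169000 − 27500 = 141000 Pa.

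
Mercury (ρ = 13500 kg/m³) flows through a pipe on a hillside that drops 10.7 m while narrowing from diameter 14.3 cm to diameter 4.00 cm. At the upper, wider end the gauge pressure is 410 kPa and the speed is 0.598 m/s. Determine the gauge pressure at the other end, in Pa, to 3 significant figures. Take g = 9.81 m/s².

1440000 Pa

By continuity, v₂ = v₁·A₁/A₂ = 0.598·(161/12.6) = 7.64 m/s.
Energy conservation along the streamline gives P₂ = P₁ − ½ρ(v₂² − v₁²) − ρg(h₂ − h₁).
P₂ = 410000 + ½·13500·(0.598² − 7.64²) − 13500·9.81·(−10.7) = 410000 + (-392000) − (-1420000) = 1440000 Pa.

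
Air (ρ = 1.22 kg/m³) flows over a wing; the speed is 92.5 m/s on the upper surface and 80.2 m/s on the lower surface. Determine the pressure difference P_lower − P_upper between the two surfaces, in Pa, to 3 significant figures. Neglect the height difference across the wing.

With negligible Δh, P + ½ρv² is constant, so P_low − P_up = ½ρ(v_up² − v_low²).
ΔP = ½·1.22·(92.5² − 80.2²) = 1300 Pa.

1300 Pa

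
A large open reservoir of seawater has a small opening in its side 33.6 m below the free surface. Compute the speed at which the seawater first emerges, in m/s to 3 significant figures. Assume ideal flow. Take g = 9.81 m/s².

Bernoulli from surface to hole (P equal, v_surface ≈ 0): v = √(2gh) = √(2×9.81×33.6) = 25.7 m/s.

25.7 m/s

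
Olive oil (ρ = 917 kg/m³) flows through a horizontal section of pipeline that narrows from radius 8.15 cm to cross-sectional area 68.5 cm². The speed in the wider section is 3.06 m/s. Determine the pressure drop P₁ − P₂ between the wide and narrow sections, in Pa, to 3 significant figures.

35500 Pa

By continuity, v₂ = v₁·A₁/A₂ = 3.06·(209/68.5) = 9.32 m/s.
With no height change, Bernoulli's equation is P₁ + ½ρv₁² = P₂ + ½ρv₂².
P₁ − P₂ = ½·917·(9.32² − 3.06²) = ½·917·77.5 = 35500 Pa.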